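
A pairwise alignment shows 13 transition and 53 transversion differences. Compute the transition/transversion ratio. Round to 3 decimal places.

R = 13/53 = 0.245283… ≈ 0.245 (to 3 d.p.).

0.245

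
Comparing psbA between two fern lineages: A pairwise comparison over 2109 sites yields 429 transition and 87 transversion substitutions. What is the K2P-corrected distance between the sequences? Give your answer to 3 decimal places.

P = 429/2109 ≈ 0.203414 and Q = 87/2109 ≈ 0.041252.
Under the Kimura two-parameter model, d = −½ ln(1 − 2P − Q) − ¼ ln(1 − 2Q).
1 − 2P − Q = 0.55192, giving −½ ln(0.55192) = 0.297176.
1 − 2Q = 0.917496, giving −¼ ln(0.917496) = 0.021527.
d = 0.297176 + 0.021527 = 0.318703.

0.319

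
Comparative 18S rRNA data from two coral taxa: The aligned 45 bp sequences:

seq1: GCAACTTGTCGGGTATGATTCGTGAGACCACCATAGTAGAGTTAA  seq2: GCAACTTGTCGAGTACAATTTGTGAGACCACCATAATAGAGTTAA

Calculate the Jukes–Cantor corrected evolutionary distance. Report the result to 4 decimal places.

The sequences differ at 5 of 45 sites (12, 16, 17, 21, 36), so p = 5/45 ≈ 0.111111.
d = −(3/4) ln(1 − 4p/3) = −0.75 ln(1 − 0.148148) = −0.75 ln(0.851852)
  = −0.75 × (-0.160342) = 0.120257 substitutions/site.

0.1203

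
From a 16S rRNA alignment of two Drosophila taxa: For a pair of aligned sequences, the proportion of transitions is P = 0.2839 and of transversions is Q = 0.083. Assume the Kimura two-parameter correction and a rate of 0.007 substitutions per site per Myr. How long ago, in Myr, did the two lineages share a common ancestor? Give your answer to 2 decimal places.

Under the Kimura two-parameter model, d = −½ ln(1 − 2P − Q) − ¼ ln(1 − 2Q).
1 − 2P − Q = 0.3492, giving −½ ln(0.3492) = 0.526055.
1 − 2Q = 0.834, giving −¼ ln(0.834) = 0.045380.
d = 0.526055 + 0.045380 = 0.571435.
Under a molecular clock d = 2μt, so t = d/(2μ) = 0.571435 / (2 × 0.007) = 40.82 Myr.

40.82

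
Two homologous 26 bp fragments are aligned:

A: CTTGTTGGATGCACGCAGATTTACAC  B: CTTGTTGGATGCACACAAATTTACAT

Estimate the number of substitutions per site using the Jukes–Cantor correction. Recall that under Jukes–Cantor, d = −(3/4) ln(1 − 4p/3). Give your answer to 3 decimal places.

0.125

The sequences differ at 3 of 26 sites (15, 18, 26), so p = 3/26 ≈ 0.115385.
d = −(3/4) ln(1 − 4p/3) = −0.75 ln(1 − 0.153847) = −0.75 ln(0.846153)
  = −0.75 × (-0.167055) = 0.125291 substitutions/site.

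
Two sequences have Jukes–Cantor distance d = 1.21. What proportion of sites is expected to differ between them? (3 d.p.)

p = (3/4)(1 − e^(−4d/3)) = 0.75 × (1 − e^(-1.613333)) = 0.75 × (1 − 0.199222) = 0.600584.

0.601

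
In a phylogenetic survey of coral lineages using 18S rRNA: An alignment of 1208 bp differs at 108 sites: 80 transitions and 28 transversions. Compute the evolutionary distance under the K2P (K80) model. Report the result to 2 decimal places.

0.10

P = 80/1208 ≈ 0.066225 and Q = 28/1208 ≈ 0.023179.
Under the Kimura two-parameter model, d = −½ ln(1 − 2P − Q) − ¼ ln(1 − 2Q).
1 − 2P − Q = 0.844371, giving −½ ln(0.844371) = 0.084582.
1 − 2Q = 0.953642, giving −¼ ln(0.953642) = 0.011867.
d = 0.084582 + 0.011867 = 0.096449.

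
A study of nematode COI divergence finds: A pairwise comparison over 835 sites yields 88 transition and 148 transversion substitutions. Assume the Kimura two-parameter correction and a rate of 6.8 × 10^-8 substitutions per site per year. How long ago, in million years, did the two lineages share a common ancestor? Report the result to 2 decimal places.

2.61

P = 88/835 ≈ 0.105389 and Q = 148/835 ≈ 0.177246.
Under the Kimura two-parameter model, d = −½ ln(1 − 2P − Q) − ¼ ln(1 − 2Q).
1 − 2P − Q = 0.611976, giving −½ ln(0.611976) = 0.245531.
1 − 2Q = 0.645508, giving −¼ ln(0.645508) = 0.109429.
d = 0.245531 + 0.109429 = 0.354960.
Under a molecular clock d = 2μt, so t = d/(2μ) = 0.354960 / (2 × 6.8 × 10^-8) = 2.61 million years.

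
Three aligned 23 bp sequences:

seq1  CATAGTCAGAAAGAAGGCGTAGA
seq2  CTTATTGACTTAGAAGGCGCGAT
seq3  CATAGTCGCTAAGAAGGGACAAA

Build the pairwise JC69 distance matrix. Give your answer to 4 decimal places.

seq1–seq2: 10/23 sites differ → p ≈ 0.434783, d = −0.75 ln(1 − 0.579711) = 0.650110 ≈ 0.6501.
seq1–seq3: 7/23 sites differ → p ≈ 0.304348, d = −0.75 ln(1 − 0.405797) = 0.390401 ≈ 0.3904.
seq2–seq3: 9/23 sites differ → p ≈ 0.391304, d = −0.75 ln(1 − 0.521739) = 0.553199 ≈ 0.5532.

d(seq1,seq2) = 0.6501, d(seq1,seq3) = 0.3904, d(seq2,seq3) = 0.5532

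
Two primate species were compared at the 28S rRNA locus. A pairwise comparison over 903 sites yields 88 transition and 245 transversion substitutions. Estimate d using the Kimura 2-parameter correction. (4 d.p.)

P = 88/903 ≈ 0.097453 and Q = 245/903 ≈ 0.271318.
Under the Kimura two-parameter model, d = −½ ln(1 − 2P − Q) − ¼ ln(1 − 2Q).
1 − 2P − Q = 0.533776, giving −½ ln(0.533776) = 0.313890.
1 − 2Q = 0.457364, giving −¼ ln(0.457364) = 0.195569.
d = 0.313890 + 0.195569 = 0.509459.

0.5095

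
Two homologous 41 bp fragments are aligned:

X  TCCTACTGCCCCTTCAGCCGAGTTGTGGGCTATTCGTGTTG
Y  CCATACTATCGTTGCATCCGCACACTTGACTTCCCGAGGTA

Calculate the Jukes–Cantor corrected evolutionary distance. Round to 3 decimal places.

0.861

The sequences differ at 21 of 41 sites, so p = 21/41 ≈ 0.512195.
d = −(3/4) ln(1 − 4p/3) = −0.75 ln(1 − 0.682927) = −0.75 ln(0.317073)
  = −0.75 × (-1.148623) = 0.861467 substitutions/site.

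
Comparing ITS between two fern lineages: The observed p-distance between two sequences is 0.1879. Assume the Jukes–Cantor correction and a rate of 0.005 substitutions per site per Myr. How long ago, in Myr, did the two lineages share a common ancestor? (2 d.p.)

21.63

d = −(3/4) ln(1 − 4p/3) = −0.75 ln(1 − 0.250533) = −0.75 ln(0.749467)
  = −0.75 × (-0.288393) = 0.216295 substitutions/site.
Under a molecular clock d = 2μt, so t = d/(2μ) = 0.216295 / (2 × 0.005) = 21.63 Myr.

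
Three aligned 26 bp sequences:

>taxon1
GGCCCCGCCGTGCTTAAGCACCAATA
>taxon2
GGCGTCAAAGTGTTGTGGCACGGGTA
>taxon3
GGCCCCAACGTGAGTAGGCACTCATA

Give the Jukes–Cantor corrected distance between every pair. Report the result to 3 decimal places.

taxon1–taxon2: 12/26 sites differ → p ≈ 0.461538, d = −0.75 ln(1 − 0.615384) = 0.716632 ≈ 0.717.
taxon1–taxon3: 7/26 sites differ → p ≈ 0.269231, d = −0.75 ln(1 − 0.358975) = 0.333515 ≈ 0.334.
taxon2–taxon3: 10/26 sites differ → p ≈ 0.384615, d = −0.75 ln(1 − 0.51282) = 0.539341 ≈ 0.539.

d(taxon1,taxon2) = 0.717, d(taxon1,taxon3) = 0.334, d(taxon2,taxon3) = 0.539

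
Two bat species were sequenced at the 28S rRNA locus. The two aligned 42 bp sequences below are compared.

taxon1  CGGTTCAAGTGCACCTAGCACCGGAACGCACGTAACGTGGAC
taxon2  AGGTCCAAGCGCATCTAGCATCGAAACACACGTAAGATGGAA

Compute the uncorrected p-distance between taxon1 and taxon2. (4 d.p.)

The sequences differ at 10 of 42 positions (sites 1, 5, 10, 14, 21, 24, 28, 36, 37, 42).
p = 10/42 = 0.238095… ≈ 0.2381 (to 4 d.p.).

0.2381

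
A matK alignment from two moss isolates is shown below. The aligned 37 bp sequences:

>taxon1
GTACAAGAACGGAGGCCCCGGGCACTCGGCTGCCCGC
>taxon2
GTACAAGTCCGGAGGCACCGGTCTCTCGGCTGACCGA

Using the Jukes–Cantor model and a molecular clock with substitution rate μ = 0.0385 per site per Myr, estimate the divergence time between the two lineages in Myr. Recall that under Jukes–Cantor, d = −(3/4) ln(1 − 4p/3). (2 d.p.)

2.83

The sequences differ at 7 of 37 sites (8, 9, 17, 22, 24, 33, 37), so p = 7/37 ≈ 0.189189.
d = −(3/4) ln(1 − 4p/3) = −0.75 ln(1 − 0.252252) = −0.75 ln(0.747748)
  = −0.75 × (-0.290689) = 0.218017 substitutions/site.
Under a molecular clock d = 2μt, so t = d/(2μ) = 0.218017 / (2 × 0.0385) = 2.83 Myr.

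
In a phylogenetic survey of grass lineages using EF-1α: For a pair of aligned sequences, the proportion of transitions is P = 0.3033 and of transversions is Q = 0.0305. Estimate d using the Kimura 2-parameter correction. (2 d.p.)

0.52

Under the Kimura two-parameter model, d = −½ ln(1 − 2P − Q) − ¼ ln(1 − 2Q).
1 − 2P − Q = 0.3629, giving −½ ln(0.3629) = 0.506814.
1 − 2Q = 0.939, giving −¼ ln(0.939) = 0.015735.
d = 0.506814 + 0.015735 = 0.522549.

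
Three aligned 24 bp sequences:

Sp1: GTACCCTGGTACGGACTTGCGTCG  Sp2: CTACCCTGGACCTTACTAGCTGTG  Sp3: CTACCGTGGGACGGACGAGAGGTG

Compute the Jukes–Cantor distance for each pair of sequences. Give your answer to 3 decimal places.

d(Sp1,Sp2) = 0.520, d(Sp1,Sp3) = 0.441, d(Sp2,Sp3) = 0.441

Sp1–Sp2: 9/24 sites differ → p = 0.375, d = −0.75 ln(1 − 0.5) = 0.519860 ≈ 0.520.
Sp1–Sp3: 8/24 sites differ → p ≈ 0.333333, d = −0.75 ln(1 − 0.444444) = 0.440839 ≈ 0.441.
Sp2–Sp3: 8/24 sites differ → p ≈ 0.333333, d = −0.75 ln(1 − 0.444444) = 0.440839 ≈ 0.441.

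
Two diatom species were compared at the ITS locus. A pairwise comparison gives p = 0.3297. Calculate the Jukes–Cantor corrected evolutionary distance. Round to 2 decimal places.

0.43

d = −(3/4) ln(1 − 4p/3) = −0.75 ln(1 − 0.4396) = −0.75 ln(0.5604)
  = −0.75 × (-0.579104) = 0.434328 substitutions/site.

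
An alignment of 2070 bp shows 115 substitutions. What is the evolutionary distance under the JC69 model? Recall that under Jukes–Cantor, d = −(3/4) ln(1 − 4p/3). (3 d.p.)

p = 115/2070 ≈ 0.055556.
d = −(3/4) ln(1 − 4p/3) = −0.75 ln(1 − 0.074075) = −0.75 ln(0.925925)
  = −0.75 × (-0.076962) = 0.057722 substitutions/site.

0.058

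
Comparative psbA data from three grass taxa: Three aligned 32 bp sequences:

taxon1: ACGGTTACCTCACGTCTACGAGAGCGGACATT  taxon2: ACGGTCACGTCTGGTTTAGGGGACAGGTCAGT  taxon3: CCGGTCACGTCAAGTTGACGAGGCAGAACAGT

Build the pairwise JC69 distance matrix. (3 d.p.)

taxon1–taxon2: 11/32 sites differ → p = 0.34375, d = −0.75 ln(1 − 0.458333) = 0.459828 ≈ 0.460.
taxon1–taxon3: 11/32 sites differ → p = 0.34375, d = −0.75 ln(1 − 0.458333) = 0.459828 ≈ 0.460.
taxon2–taxon3: 9/32 sites differ → p = 0.28125, d = −0.75 ln(1 − 0.375) = 0.352503 ≈ 0.353.

d(taxon1,taxon2) = 0.460, d(taxon1,taxon3) = 0.460, d(taxon2,taxon3) = 0.353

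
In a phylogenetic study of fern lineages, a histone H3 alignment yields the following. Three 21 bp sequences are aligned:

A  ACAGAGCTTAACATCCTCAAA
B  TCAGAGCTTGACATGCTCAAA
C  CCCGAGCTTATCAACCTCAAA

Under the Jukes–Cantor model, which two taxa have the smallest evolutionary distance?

A and B

A–B: 3/21 differ, p = 0.143, d = 0.158.
A–C: 4/21 differ, p = 0.190, d = 0.220.
B–C: 6/21 differ, p = 0.286, d = 0.360.
The smallest distance is between A and B.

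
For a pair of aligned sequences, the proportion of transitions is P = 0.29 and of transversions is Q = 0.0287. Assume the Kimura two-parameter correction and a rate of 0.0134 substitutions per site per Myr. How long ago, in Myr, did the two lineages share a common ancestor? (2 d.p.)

18.06

Under the Kimura two-parameter model, d = −½ ln(1 − 2P − Q) − ¼ ln(1 − 2Q).
1 − 2P − Q = 0.3913, giving −½ ln(0.3913) = 0.469140.
1 − 2Q = 0.9426, giving −¼ ln(0.9426) = 0.014778.
d = 0.469140 + 0.014778 = 0.483918.
Under a molecular clock d = 2μt, so t = d/(2μ) = 0.483918 / (2 × 0.0134) = 18.06 Myr.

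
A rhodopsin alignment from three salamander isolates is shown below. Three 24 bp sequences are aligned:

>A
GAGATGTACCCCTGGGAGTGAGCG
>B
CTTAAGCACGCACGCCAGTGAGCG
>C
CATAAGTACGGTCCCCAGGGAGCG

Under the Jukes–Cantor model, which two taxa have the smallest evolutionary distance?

A–B: 10/24 differ, p = 0.417, d = 0.608.
A–C: 11/24 differ, p = 0.458, d = 0.708.
B–C: 6/24 differ, p = 0.250, d = 0.304.
The smallest distance is between B and C.

B and C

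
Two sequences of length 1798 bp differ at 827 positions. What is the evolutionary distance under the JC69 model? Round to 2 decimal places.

p = 827/1798 ≈ 0.459956.
d = −(3/4) ln(1 − 4p/3) = −0.75 ln(1 − 0.613275) = −0.75 ln(0.386725)
  = −0.75 × (-0.950041) = 0.712531 substitutions/site.

0.71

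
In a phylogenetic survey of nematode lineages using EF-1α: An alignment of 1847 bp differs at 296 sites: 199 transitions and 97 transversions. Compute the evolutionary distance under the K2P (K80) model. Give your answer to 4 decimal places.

P = 199/1847 ≈ 0.107742 and Q = 97/1847 ≈ 0.052518.
Under the Kimura two-parameter model, d = −½ ln(1 − 2P − Q) − ¼ ln(1 − 2Q).
1 − 2P − Q = 0.731998, giving −½ ln(0.731998) = 0.155989.
1 − 2Q = 0.894964, giving −¼ ln(0.894964) = 0.027743.
d = 0.155989 + 0.027743 = 0.183732.

0.1837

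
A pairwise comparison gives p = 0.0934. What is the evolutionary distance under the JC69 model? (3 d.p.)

d = −(3/4) ln(1 − 4p/3) = −0.75 ln(1 − 0.124533) = −0.75 ln(0.875467)
  = −0.75 × (-0.132998) = 0.099749 substitutions/site.

0.100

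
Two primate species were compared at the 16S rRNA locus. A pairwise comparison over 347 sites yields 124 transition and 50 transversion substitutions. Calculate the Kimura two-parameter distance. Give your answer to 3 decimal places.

P = 124/347 ≈ 0.357349 and Q = 50/347 ≈ 0.144092.
Under the Kimura two-parameter model, d = −½ ln(1 − 2P − Q) − ¼ ln(1 − 2Q).
1 − 2P − Q = 0.14121, giving −½ ln(0.14121) = 0.978754.
1 − 2Q = 0.711816, giving −¼ ln(0.711816) = 0.084984.
d = 0.978754 + 0.084984 = 1.063738.

1.064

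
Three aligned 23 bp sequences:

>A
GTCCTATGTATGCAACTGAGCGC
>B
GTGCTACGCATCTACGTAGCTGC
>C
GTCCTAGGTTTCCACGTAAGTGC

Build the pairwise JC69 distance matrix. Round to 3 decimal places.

A–B: 11/23 sites differ → p ≈ 0.478261, d = −0.75 ln(1 − 0.637681) = 0.761423 ≈ 0.761.
A–C: 7/23 sites differ → p ≈ 0.304348, d = −0.75 ln(1 − 0.405797) = 0.390401 ≈ 0.390.
B–C: 7/23 sites differ → p ≈ 0.304348, d = −0.75 ln(1 − 0.405797) = 0.390401 ≈ 0.390.

d(A,B) = 0.761, d(A,C) = 0.390, d(B,C) = 0.390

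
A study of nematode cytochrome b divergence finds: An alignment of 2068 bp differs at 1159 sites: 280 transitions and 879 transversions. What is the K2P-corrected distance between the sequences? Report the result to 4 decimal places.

1.0695

P = 280/2068 ≈ 0.135397 and Q = 879/2068 ≈ 0.425048.
Under the Kimura two-parameter model, d = −½ ln(1 − 2P − Q) − ¼ ln(1 − 2Q).
1 − 2P − Q = 0.304158, giving −½ ln(0.304158) = 0.595104.
1 − 2Q = 0.149904, giving −¼ ln(0.149904) = 0.474440.
d = 0.595104 + 0.474440 = 1.069544.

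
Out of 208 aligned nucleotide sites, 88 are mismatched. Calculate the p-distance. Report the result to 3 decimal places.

0.423

p = 88/208 = 0.423076… ≈ 0.423 (to 3 d.p.).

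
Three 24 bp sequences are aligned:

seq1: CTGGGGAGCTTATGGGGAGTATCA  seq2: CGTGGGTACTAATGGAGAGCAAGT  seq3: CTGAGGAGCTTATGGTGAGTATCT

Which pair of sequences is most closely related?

seq1 and seq3

seq1–seq2: 10/24 differ, p = 0.417, d = 0.608.
seq1–seq3: 3/24 differ, p = 0.125, d = 0.137.
seq2–seq3: 10/24 differ, p = 0.417, d = 0.608.
The smallest distance is between seq1 and seq3.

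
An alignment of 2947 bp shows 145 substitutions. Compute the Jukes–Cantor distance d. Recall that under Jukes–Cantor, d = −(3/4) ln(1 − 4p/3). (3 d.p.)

0.051

p = 145/2947 ≈ 0.049203.
d = −(3/4) ln(1 − 4p/3) = −0.75 ln(1 − 0.065604) = −0.75 ln(0.934396)
  = −0.75 × (-0.067855) = 0.050891 substitutions/site.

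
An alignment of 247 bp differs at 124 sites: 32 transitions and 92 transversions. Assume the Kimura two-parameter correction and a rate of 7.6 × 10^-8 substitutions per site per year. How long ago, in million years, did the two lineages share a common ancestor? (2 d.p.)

5.53

P = 32/247 ≈ 0.129555 and Q = 92/247 ≈ 0.37247.
Under the Kimura two-parameter model, d = −½ ln(1 − 2P − Q) − ¼ ln(1 − 2Q).
1 − 2P − Q = 0.36842, giving −½ ln(0.36842) = 0.499266.
1 − 2Q = 0.25506, giving −¼ ln(0.25506) = 0.341564.
d = 0.499266 + 0.341564 = 0.840830.
Under a molecular clock d = 2μt, so t = d/(2μ) = 0.840830 / (2 × 7.6 × 10^-8) = 5.53 million years.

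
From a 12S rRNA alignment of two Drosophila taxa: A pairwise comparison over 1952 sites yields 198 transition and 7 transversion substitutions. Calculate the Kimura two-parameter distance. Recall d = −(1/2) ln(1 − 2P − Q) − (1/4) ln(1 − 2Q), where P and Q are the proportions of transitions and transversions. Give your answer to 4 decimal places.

P = 198/1952 ≈ 0.101434 and Q = 7/1952 ≈ 0.003586.
Under the Kimura two-parameter model, d = −½ ln(1 − 2P − Q) − ¼ ln(1 − 2Q).
1 − 2P − Q = 0.793546, giving −½ ln(0.793546) = 0.115622.
1 − 2Q = 0.992828, giving −¼ ln(0.992828) = 0.001799.
d = 0.115622 + 0.001799 = 0.117421.

0.1174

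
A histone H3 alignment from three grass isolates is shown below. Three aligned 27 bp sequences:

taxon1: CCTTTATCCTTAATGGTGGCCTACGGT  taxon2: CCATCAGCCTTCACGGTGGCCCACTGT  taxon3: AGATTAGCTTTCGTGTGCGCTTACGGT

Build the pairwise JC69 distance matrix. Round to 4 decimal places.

d(taxon1,taxon2) = 0.3181, d(taxon1,taxon3) = 0.5876, d(taxon2,taxon3) = 0.6735

taxon1–taxon2: 7/27 sites differ → p ≈ 0.259259, d = −0.75 ln(1 − 0.345679) = 0.318118 ≈ 0.3181.
taxon1–taxon3: 11/27 sites differ → p ≈ 0.407407, d = −0.75 ln(1 − 0.543209) = 0.587647 ≈ 0.5876.
taxon2–taxon3: 12/27 sites differ → p ≈ 0.444444, d = −0.75 ln(1 − 0.592592) = 0.673455 ≈ 0.6735.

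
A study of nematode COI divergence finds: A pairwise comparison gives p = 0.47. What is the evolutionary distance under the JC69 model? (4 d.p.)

d = −(3/4) ln(1 − 4p/3) = −0.75 ln(1 − 0.626667) = −0.75 ln(0.373333)
  = −0.75 × (-0.985284) = 0.738963 substitutions/site.

0.7390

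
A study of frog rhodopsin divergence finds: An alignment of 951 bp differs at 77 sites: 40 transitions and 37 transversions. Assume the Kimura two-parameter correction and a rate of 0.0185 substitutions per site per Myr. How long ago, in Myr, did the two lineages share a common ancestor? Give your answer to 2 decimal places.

P = 40/951 ≈ 0.042061 and Q = 37/951 ≈ 0.038906.
Under the Kimura two-parameter model, d = −½ ln(1 − 2P − Q) − ¼ ln(1 − 2Q).
1 − 2P − Q = 0.876972, giving −½ ln(0.876972) = 0.065640.
1 − 2Q = 0.922188, giving −¼ ln(0.922188) = 0.020252.
d = 0.065640 + 0.020252 = 0.085892.
Under a molecular clock d = 2μt, so t = d/(2μ) = 0.085892 / (2 × 0.0185) = 2.32 Myr.

2.32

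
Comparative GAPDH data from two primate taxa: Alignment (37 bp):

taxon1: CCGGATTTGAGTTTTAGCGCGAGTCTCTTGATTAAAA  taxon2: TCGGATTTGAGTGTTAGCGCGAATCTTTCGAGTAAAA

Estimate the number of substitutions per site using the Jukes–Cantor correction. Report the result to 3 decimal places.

The sequences differ at 6 of 37 sites (1, 13, 23, 27, 29, 32), so p = 6/37 ≈ 0.162162.
d = −(3/4) ln(1 − 4p/3) = −0.75 ln(1 − 0.216216) = −0.75 ln(0.783784)
  = −0.75 × (-0.243622) = 0.182717 substitutions/site.

0.183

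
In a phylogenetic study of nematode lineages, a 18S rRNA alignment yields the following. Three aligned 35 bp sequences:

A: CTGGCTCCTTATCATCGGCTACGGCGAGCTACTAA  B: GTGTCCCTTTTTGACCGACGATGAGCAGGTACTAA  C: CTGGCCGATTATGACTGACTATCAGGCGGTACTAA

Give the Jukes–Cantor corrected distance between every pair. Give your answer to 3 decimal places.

d(A,B) = 0.572, d(A,C) = 0.513, d(B,C) = 0.360

A–B: 14/35 sites differ → p = 0.4, d = −0.75 ln(1 − 0.533333) = 0.571605 ≈ 0.572.
A–C: 13/35 sites differ → p ≈ 0.371429, d = −0.75 ln(1 − 0.495239) = 0.512753 ≈ 0.513.
B–C: 10/35 sites differ → p ≈ 0.285714, d = −0.75 ln(1 − 0.380952) = 0.359679 ≈ 0.360.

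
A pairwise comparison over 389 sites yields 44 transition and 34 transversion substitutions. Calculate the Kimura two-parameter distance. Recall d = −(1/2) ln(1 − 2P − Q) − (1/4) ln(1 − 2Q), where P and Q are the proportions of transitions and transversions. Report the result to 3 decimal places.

P = 44/389 ≈ 0.113111 and Q = 34/389 ≈ 0.087404.
Under the Kimura two-parameter model, d = −½ ln(1 − 2P − Q) − ¼ ln(1 − 2Q).
1 − 2P − Q = 0.686374, giving −½ ln(0.686374) = 0.188166.
1 − 2Q = 0.825192, giving −¼ ln(0.825192) = 0.048035.
d = 0.188166 + 0.048035 = 0.236201.

0.236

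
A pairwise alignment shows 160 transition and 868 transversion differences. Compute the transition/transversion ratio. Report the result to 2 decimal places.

R = 160/868 = 0.184331… ≈ 0.18 (to 2 d.p.).

0.18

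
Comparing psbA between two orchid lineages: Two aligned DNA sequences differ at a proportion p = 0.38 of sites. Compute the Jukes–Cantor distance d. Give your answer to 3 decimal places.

0.530

d = −(3/4) ln(1 − 4p/3) = −0.75 ln(1 − 0.506667) = −0.75 ln(0.493333)
  = −0.75 × (-0.706571) = 0.529928 substitutions/site.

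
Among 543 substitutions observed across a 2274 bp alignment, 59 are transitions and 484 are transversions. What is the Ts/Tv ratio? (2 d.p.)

R = 59/484 = 0.121900… ≈ 0.12 (to 2 d.p.).

0.12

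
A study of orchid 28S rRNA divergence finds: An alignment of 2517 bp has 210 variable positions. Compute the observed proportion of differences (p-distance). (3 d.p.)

p = 210/2517 = 0.083432… ≈ 0.083 (to 3 d.p.).

0.083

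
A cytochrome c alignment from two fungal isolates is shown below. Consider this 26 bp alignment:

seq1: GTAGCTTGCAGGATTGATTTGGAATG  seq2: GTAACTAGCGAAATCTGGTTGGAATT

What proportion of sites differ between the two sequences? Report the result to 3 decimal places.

The sequences differ at 10 of 26 positions (sites 4, 7, 10, 11, 12, 15, 16, 17, 18, 26).
p = 10/26 = 0.384615… ≈ 0.385 (to 3 d.p.).

0.385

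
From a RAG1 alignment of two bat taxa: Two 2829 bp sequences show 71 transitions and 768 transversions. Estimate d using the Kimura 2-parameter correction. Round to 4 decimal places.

P = 71/2829 ≈ 0.025097 and Q = 768/2829 ≈ 0.271474.
Under the Kimura two-parameter model, d = −½ ln(1 − 2P − Q) − ¼ ln(1 − 2Q).
1 − 2P − Q = 0.678332, giving −½ ln(0.678332) = 0.194059.
1 − 2Q = 0.457052, giving −¼ ln(0.457052) = 0.195740.
d = 0.194059 + 0.195740 = 0.389799.

0.3898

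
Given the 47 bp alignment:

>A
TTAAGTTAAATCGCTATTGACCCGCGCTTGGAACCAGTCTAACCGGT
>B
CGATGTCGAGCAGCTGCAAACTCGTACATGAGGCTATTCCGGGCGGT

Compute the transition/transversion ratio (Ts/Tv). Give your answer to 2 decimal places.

Transitions are A↔G and C↔T; transversions are all other mismatches.
Transitions: 18. Transversions: 7.
R = 18/7 = 2.571428… ≈ 2.57 (to 2 d.p.).

2.57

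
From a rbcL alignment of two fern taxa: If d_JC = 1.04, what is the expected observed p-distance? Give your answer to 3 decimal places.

p = (3/4)(1 − e^(−4d/3)) = 0.75 × (1 − e^(-1.386667)) = 0.75 × (1 − 0.249907) = 0.562570.

0.563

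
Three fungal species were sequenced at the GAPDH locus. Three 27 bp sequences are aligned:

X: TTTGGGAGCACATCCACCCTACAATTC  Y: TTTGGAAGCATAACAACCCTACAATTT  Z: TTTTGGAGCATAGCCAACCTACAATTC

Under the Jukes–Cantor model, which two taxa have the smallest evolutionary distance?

X and Z

X–Y: 5/27 differ, p = 0.185, d = 0.213.
X–Z: 4/27 differ, p = 0.148, d = 0.165.
Y–Z: 6/27 differ, p = 0.222, d = 0.264.
The smallest distance is between X and Z.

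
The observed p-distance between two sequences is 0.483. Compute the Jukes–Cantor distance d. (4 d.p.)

d = −(3/4) ln(1 − 4p/3) = −0.75 ln(1 − 0.644) = −0.75 ln(0.356)
  = −0.75 × (-1.032825) = 0.774619 substitutions/site.

0.7746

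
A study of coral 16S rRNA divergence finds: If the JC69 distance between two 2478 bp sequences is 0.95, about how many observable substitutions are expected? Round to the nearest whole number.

1335

Invert JC69: p = (3/4)(1 − e^(−4d/3)) = 0.75 × (1 − e^(-1.266667)) = 0.75 × (1 − 0.281769) = 0.538673.
Expected differing sites = pL ≈ 0.538673 × 2478 = 1334.831694 ≈ 1335.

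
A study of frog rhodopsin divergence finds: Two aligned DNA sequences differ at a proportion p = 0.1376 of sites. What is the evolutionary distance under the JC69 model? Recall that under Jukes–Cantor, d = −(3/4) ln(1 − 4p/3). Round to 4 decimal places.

d = −(3/4) ln(1 − 4p/3) = −0.75 ln(1 − 0.183467) = −0.75 ln(0.816533)
  = −0.75 × (-0.202688) = 0.152016 substitutions/site.

0.1520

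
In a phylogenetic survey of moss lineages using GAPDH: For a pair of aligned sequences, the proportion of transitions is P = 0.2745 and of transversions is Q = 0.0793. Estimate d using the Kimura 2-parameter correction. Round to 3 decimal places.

0.538

Under the Kimura two-parameter model, d = −½ ln(1 − 2P − Q) − ¼ ln(1 − 2Q).
1 − 2P − Q = 0.3717, giving −½ ln(0.3717) = 0.494834.
1 − 2Q = 0.8414, giving −¼ ln(0.8414) = 0.043172.
d = 0.494834 + 0.043172 = 0.538006.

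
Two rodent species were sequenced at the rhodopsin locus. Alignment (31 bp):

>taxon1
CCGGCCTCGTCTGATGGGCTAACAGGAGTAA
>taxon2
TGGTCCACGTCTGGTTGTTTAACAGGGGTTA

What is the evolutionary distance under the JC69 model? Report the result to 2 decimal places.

0.42

The sequences differ at 10 of 31 sites (1, 2, 4, 7, 14, 16, 18, 19, 27, 30), so p = 10/31 ≈ 0.322581.
d = −(3/4) ln(1 − 4p/3) = −0.75 ln(1 − 0.430108) = −0.75 ln(0.569892)
  = −0.75 × (-0.562308) = 0.421731 substitutions/site.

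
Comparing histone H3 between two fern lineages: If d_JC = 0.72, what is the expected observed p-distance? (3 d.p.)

0.463

p = (3/4)(1 − e^(−4d/3)) = 0.75 × (1 − e^(-0.96)) = 0.75 × (1 − 0.382893) = 0.462830.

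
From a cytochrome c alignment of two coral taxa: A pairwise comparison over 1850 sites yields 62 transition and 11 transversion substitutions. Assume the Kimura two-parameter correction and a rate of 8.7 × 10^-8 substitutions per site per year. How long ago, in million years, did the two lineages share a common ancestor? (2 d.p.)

P = 62/1850 ≈ 0.033514 and Q = 11/1850 ≈ 0.005946.
Under the Kimura two-parameter model, d = −½ ln(1 − 2P − Q) − ¼ ln(1 − 2Q).
1 − 2P − Q = 0.927026, giving −½ ln(0.927026) = 0.037887.
1 − 2Q = 0.988108, giving −¼ ln(0.988108) = 0.002991.
d = 0.037887 + 0.002991 = 0.040878.
Under a molecular clock d = 2μt, so t = d/(2μ) = 0.040878 / (2 × 8.7 × 10^-8) = 0.23 million years.

0.23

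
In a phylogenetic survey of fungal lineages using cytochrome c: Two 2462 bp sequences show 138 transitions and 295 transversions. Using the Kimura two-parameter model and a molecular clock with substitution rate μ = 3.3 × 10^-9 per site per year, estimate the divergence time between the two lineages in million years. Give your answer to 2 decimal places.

P = 138/2462 ≈ 0.056052 and Q = 295/2462 ≈ 0.119821.
Under the Kimura two-parameter model, d = −½ ln(1 − 2P − Q) − ¼ ln(1 − 2Q).
1 − 2P − Q = 0.768075, giving −½ ln(0.768075) = 0.131934.
1 − 2Q = 0.760358, giving −¼ ln(0.760358) = 0.068491.
d = 0.131934 + 0.068491 = 0.200425.
Under a molecular clock d = 2μt, so t = d/(2μ) = 0.200425 / (2 × 3.3 × 10^-9) = 30.37 million years.

30.37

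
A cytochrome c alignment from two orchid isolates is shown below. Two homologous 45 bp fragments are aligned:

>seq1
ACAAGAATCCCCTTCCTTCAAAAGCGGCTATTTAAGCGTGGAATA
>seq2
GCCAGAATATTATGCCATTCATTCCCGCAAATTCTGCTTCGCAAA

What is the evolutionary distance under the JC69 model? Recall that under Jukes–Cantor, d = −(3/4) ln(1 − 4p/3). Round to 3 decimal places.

0.791

The sequences differ at 22 of 45 sites, so p = 22/45 ≈ 0.488889.
d = −(3/4) ln(1 − 4p/3) = −0.75 ln(1 − 0.651852) = −0.75 ln(0.348148)
  = −0.75 × (-1.055128) = 0.791346 substitutions/site.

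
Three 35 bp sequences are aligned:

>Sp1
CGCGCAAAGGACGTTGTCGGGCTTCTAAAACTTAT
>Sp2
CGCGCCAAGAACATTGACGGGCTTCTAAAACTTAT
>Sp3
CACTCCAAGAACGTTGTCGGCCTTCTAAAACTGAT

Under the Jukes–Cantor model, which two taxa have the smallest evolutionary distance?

Sp1–Sp2: 4/35 differ, p = 0.114, d = 0.124.
Sp1–Sp3: 6/35 differ, p = 0.171, d = 0.195.
Sp2–Sp3: 6/35 differ, p = 0.171, d = 0.195.
The smallest distance is between Sp1 and Sp2.

Sp1 and Sp2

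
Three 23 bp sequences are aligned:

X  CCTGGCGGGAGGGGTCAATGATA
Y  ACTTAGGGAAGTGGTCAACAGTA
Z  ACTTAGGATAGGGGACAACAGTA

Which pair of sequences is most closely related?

Y and Z

X–Y: 9/23 differ, p = 0.391, d = 0.553.
X–Z: 10/23 differ, p = 0.435, d = 0.650.
Y–Z: 4/23 differ, p = 0.174, d = 0.198.
The smallest distance is between Y and Z.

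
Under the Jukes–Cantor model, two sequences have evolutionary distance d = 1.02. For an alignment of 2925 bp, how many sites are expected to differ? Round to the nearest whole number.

1631

Invert JC69: p = (3/4)(1 − e^(−4d/3)) = 0.75 × (1 − e^(-1.36)) = 0.75 × (1 − 0.256661) = 0.557504.
Expected differing sites = pL ≈ 0.557504 × 2925 = 1630.6992 ≈ 1631.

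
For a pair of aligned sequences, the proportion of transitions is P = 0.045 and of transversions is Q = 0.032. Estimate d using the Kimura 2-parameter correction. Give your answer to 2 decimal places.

0.08

Under the Kimura two-parameter model, d = −½ ln(1 − 2P − Q) − ¼ ln(1 − 2Q).
1 − 2P − Q = 0.878, giving −½ ln(0.878) = 0.065054.
1 − 2Q = 0.936, giving −¼ ln(0.936) = 0.016535.
d = 0.065054 + 0.016535 = 0.081589.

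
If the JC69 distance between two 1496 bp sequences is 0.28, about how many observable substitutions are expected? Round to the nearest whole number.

350

Invert JC69: p = (3/4)(1 − e^(−4d/3)) = 0.75 × (1 − e^(-0.373333)) = 0.75 × (1 − 0.688436) = 0.233673.
Expected differing sites = pL ≈ 0.233673 × 1496 = 349.574808 ≈ 350.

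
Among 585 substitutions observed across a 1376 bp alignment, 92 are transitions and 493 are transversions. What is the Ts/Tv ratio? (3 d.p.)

0.187

R = 92/493 = 0.186612… ≈ 0.187 (to 3 d.p.).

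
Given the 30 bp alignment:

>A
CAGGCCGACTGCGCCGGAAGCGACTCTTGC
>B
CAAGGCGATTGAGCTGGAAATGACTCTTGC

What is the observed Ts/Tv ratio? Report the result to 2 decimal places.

Transitions are A↔G and C↔T; transversions are all other mismatches.
Transitions: 5. Transversions: 2.
R = 5/2 = 2.50.

2.50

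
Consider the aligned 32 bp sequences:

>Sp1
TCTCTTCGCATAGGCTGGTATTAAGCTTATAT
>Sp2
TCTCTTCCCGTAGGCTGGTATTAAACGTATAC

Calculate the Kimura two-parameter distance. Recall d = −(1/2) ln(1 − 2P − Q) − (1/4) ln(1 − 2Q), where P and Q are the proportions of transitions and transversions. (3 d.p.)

0.177

Of 32 sites, 3 differences are transitions and 2 are transversions, so P = 3/32 = 0.09375 and Q = 2/32 = 0.0625.
Under the Kimura two-parameter model, d = −½ ln(1 − 2P − Q) − ¼ ln(1 − 2Q).
1 − 2P − Q = 0.75, giving −½ ln(0.75) = 0.143841.
1 − 2Q = 0.875, giving −¼ ln(0.875) = 0.033383.
d = 0.143841 + 0.033383 = 0.177224.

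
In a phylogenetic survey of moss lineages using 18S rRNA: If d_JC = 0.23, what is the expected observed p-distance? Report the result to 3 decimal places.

0.198

p = (3/4)(1 − e^(−4d/3)) = 0.75 × (1 − e^(-0.306667)) = 0.75 × (1 − 0.735896) = 0.198078.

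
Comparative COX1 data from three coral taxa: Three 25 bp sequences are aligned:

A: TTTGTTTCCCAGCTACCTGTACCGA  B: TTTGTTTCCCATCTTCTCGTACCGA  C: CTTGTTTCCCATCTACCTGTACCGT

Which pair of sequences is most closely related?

A–B: 4/25 differ, p = 0.160, d = 0.180.
A–C: 3/25 differ, p = 0.120, d = 0.131.
B–C: 5/25 differ, p = 0.200, d = 0.233.
The smallest distance is between A and C.

A and C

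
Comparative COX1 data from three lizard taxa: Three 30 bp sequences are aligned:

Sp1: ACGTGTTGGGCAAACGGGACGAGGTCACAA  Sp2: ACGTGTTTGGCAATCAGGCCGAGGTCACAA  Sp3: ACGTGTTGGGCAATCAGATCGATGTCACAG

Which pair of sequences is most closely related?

Sp1–Sp2: 4/30 differ, p = 0.133, d = 0.147.
Sp1–Sp3: 6/30 differ, p = 0.200, d = 0.233.
Sp2–Sp3: 5/30 differ, p = 0.167, d = 0.188.
The smallest distance is between Sp1 and Sp2.

Sp1 and Sp2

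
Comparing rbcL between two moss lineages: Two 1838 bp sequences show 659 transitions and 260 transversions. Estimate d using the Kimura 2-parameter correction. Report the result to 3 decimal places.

P = 659/1838 ≈ 0.358542 and Q = 260/1838 ≈ 0.141458.
Under the Kimura two-parameter model, d = −½ ln(1 − 2P − Q) − ¼ ln(1 − 2Q).
1 − 2P − Q = 0.141458, giving −½ ln(0.141458) = 0.977876.
1 − 2Q = 0.717084, giving −¼ ln(0.717084) = 0.083141.
d = 0.977876 + 0.083141 = 1.061017.

1.061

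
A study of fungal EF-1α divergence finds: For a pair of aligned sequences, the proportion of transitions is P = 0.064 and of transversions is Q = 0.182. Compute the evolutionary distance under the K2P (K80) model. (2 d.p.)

0.30

Under the Kimura two-parameter model, d = −½ ln(1 − 2P − Q) − ¼ ln(1 − 2Q).
1 − 2P − Q = 0.69, giving −½ ln(0.69) = 0.185532.
1 − 2Q = 0.636, giving −¼ ln(0.636) = 0.113139.
d = 0.185532 + 0.113139 = 0.298671.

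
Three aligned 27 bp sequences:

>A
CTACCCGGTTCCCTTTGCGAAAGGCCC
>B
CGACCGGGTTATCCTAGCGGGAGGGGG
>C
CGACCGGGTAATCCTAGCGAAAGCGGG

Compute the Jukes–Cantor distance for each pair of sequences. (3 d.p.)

A–B: 11/27 sites differ → p ≈ 0.407407, d = −0.75 ln(1 − 0.543209) = 0.587647 ≈ 0.588.
A–C: 11/27 sites differ → p ≈ 0.407407, d = −0.75 ln(1 − 0.543209) = 0.587647 ≈ 0.588.
B–C: 4/27 sites differ → p ≈ 0.148148, d = −0.75 ln(1 − 0.197531) = 0.165047 ≈ 0.165.

d(A,B) = 0.588, d(A,C) = 0.588, d(B,C) = 0.165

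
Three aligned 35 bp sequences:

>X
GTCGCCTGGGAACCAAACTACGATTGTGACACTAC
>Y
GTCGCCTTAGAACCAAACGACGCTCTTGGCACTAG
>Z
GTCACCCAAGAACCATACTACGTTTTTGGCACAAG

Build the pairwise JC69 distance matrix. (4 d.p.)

X–Y: 8/35 sites differ → p ≈ 0.228571, d = −0.75 ln(1 − 0.304761) = 0.272625 ≈ 0.2726.
X–Z: 10/35 sites differ → p ≈ 0.285714, d = −0.75 ln(1 − 0.380952) = 0.359679 ≈ 0.3597.
Y–Z: 8/35 sites differ → p ≈ 0.228571, d = −0.75 ln(1 − 0.304761) = 0.272625 ≈ 0.2726.

d(X,Y) = 0.2726, d(X,Z) = 0.3597, d(Y,Z) = 0.2726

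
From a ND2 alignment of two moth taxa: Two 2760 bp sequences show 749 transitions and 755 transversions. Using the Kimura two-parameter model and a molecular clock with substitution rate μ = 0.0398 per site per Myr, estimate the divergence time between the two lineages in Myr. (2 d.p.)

13.13

P = 749/2760 ≈ 0.271377 and Q = 755/2760 ≈ 0.273551.
Under the Kimura two-parameter model, d = −½ ln(1 − 2P − Q) − ¼ ln(1 − 2Q).
1 − 2P − Q = 0.183695, giving −½ ln(0.183695) = 0.847239.
1 − 2Q = 0.452898, giving −¼ ln(0.452898) = 0.198022.
d = 0.847239 + 0.198022 = 1.045261.
Under a molecular clock d = 2μt, so t = d/(2μ) = 1.045261 / (2 × 0.0398) = 13.13 Myr.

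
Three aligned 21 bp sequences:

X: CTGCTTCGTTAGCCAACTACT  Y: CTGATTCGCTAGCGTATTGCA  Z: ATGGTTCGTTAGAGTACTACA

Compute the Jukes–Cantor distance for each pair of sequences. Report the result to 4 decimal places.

d(X,Y) = 0.4408, d(X,Z) = 0.3597, d(Y,Z) = 0.3597

X–Y: 7/21 sites differ → p ≈ 0.333333, d = −0.75 ln(1 − 0.444444) = 0.440839 ≈ 0.4408.
X–Z: 6/21 sites differ → p ≈ 0.285714, d = −0.75 ln(1 − 0.380952) = 0.359679 ≈ 0.3597.
Y–Z: 6/21 sites differ → p ≈ 0.285714, d = −0.75 ln(1 − 0.380952) = 0.359679 ≈ 0.3597.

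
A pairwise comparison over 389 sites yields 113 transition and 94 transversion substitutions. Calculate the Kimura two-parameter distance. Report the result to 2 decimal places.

1.03

P = 113/389 ≈ 0.290488 and Q = 94/389 ≈ 0.241645.
Under the Kimura two-parameter model, d = −½ ln(1 − 2P − Q) − ¼ ln(1 − 2Q).
1 − 2P − Q = 0.177379, giving −½ ln(0.177379) = 0.864733.
1 − 2Q = 0.51671, giving −¼ ln(0.51671) = 0.165068.
d = 0.864733 + 0.165068 = 1.029801.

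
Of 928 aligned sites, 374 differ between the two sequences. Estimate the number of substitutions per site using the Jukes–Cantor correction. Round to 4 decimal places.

0.5781

p = 374/928 ≈ 0.403017.
d = −(3/4) ln(1 − 4p/3) = −0.75 ln(1 − 0.537356) = −0.75 ln(0.462644)
  = −0.75 × (-0.770797) = 0.578098 substitutions/site.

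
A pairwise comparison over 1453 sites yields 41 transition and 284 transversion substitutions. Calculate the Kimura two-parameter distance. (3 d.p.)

P = 41/1453 ≈ 0.028217 and Q = 284/1453 ≈ 0.195458.
Under the Kimura two-parameter model, d = −½ ln(1 − 2P − Q) − ¼ ln(1 − 2Q).
1 − 2P − Q = 0.748108, giving −½ ln(0.748108) = 0.145104.
1 − 2Q = 0.609084, giving −¼ ln(0.609084) = 0.123950.
d = 0.145104 + 0.123950 = 0.269054.

0.269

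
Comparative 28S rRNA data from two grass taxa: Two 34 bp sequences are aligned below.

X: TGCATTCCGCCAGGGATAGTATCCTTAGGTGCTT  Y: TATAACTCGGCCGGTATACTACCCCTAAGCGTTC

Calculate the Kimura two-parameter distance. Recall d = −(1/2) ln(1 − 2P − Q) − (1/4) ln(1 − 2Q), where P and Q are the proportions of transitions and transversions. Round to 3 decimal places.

0.752

Of 34 sites, 10 differences are transitions and 5 are transversions, so P = 10/34 ≈ 0.294118 and Q = 5/34 ≈ 0.147059.
Under the Kimura two-parameter model, d = −½ ln(1 − 2P − Q) − ¼ ln(1 − 2Q).
1 − 2P − Q = 0.264705, giving −½ ln(0.264705) = 0.664570.
1 − 2Q = 0.705882, giving −¼ ln(0.705882) = 0.087077.
d = 0.664570 + 0.087077 = 0.751647.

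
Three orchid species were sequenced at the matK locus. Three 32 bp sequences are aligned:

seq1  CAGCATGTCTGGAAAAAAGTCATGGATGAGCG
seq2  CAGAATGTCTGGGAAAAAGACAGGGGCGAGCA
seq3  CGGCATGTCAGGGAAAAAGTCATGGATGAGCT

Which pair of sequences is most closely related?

seq1 and seq3

seq1–seq2: 7/32 differ, p = 0.219, d = 0.259.
seq1–seq3: 4/32 differ, p = 0.125, d = 0.137.
seq2–seq3: 8/32 differ, p = 0.250, d = 0.304.
The smallest distance is between seq1 and seq3.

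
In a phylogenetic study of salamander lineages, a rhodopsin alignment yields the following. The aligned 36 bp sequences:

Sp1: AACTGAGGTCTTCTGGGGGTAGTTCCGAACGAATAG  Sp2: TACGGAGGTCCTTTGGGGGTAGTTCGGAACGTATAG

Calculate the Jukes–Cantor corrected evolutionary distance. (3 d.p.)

The sequences differ at 6 of 36 sites (1, 4, 11, 13, 26, 32), so p = 6/36 ≈ 0.166667.
d = −(3/4) ln(1 − 4p/3) = −0.75 ln(1 − 0.222223) = −0.75 ln(0.777777)
  = −0.75 × (-0.251315) = 0.188486 substitutions/site.

0.188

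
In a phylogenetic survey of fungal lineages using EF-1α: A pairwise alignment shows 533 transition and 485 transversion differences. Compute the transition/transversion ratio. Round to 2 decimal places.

1.10

R = 533/485 = 1.098969… ≈ 1.10 (to 2 d.p.).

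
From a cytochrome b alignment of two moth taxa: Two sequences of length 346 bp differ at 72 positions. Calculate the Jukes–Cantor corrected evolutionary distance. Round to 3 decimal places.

p = 72/346 ≈ 0.208092.
d = −(3/4) ln(1 − 4p/3) = −0.75 ln(1 − 0.277456) = −0.75 ln(0.722544)
  = −0.75 × (-0.324977) = 0.243733 substitutions/site.

0.244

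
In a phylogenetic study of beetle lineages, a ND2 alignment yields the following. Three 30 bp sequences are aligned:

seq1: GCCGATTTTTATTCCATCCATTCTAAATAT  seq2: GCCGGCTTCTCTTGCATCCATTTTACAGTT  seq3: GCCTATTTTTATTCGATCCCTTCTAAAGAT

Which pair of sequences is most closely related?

seq1–seq2: 9/30 differ, p = 0.300, d = 0.383.
seq1–seq3: 4/30 differ, p = 0.133, d = 0.147.
seq2–seq3: 11/30 differ, p = 0.367, d = 0.503.
The smallest distance is between seq1 and seq3.

seq1 and seq3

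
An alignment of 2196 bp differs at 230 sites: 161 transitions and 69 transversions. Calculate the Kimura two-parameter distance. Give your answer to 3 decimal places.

0.114

P = 161/2196 ≈ 0.073315 and Q = 69/2196 ≈ 0.031421.
Under the Kimura two-parameter model, d = −½ ln(1 − 2P − Q) − ¼ ln(1 − 2Q).
1 − 2P − Q = 0.821949, giving −½ ln(0.821949) = 0.098038.
1 − 2Q = 0.937158, giving −¼ ln(0.937158) = 0.016226.
d = 0.098038 + 0.016226 = 0.114264.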